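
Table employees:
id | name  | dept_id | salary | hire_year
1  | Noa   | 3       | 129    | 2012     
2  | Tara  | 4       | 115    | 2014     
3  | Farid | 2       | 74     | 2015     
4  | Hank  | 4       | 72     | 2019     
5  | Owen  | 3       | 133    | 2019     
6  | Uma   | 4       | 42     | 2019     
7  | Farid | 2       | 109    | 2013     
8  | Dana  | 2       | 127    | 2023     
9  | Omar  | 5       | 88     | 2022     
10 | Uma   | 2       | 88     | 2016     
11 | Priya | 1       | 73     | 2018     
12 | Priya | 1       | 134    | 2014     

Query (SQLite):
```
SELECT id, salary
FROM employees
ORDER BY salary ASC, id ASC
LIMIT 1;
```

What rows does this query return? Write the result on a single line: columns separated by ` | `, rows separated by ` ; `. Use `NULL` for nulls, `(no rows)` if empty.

6 | 42

Sort by salary asc, tiebreak id asc: (42, id=6), (72, id=4), (73, id=11), (74, id=3) …. Take first 1.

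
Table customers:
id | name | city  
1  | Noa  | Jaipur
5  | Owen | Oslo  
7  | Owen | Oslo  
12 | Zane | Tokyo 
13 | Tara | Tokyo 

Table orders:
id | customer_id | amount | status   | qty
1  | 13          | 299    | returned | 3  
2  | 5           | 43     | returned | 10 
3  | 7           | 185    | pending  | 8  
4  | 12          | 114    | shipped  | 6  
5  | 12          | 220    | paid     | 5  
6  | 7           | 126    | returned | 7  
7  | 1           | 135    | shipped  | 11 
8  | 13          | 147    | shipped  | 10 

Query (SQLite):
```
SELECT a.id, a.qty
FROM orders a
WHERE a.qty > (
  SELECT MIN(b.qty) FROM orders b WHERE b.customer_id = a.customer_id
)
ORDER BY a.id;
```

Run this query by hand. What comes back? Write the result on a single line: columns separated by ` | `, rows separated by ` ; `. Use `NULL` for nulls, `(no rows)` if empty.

3 | 8 ; 4 | 6 ; 8 | 10

For each orders row a, compute MIN(qty) over rows sharing a.customer_id.
Keep row a if a.qty > that per-group MIN.
  customer_id=1: MIN(qty) = 11
  customer_id=5: MIN(qty) = 10
  customer_id=7: MIN(qty) = 7
  customer_id=12: MIN(qty) = 5
  customer_id=13: MIN(qty) = 3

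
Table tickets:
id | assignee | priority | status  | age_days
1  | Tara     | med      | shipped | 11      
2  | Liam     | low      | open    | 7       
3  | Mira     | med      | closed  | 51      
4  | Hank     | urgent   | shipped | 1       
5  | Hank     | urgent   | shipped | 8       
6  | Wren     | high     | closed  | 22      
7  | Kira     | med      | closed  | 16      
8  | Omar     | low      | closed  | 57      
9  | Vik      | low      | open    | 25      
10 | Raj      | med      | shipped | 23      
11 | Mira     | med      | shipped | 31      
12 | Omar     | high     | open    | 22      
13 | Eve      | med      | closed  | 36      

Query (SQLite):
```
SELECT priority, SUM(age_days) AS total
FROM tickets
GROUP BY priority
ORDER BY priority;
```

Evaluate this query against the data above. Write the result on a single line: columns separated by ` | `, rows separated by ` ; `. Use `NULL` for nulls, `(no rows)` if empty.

Partition tickets by priority; compute SUM(age_days) within each group.
  high: ids {6, 12} → SUM(age_days)=44
  low: ids {2, 8, 9} → SUM(age_days)=89
  med: ids {1, 3, 7, 10, 11, 13} → SUM(age_days)=168
  urgent: ids {4, 5} → SUM(age_days)=9

high | 44 ; low | 89 ; med | 168 ; urgent | 9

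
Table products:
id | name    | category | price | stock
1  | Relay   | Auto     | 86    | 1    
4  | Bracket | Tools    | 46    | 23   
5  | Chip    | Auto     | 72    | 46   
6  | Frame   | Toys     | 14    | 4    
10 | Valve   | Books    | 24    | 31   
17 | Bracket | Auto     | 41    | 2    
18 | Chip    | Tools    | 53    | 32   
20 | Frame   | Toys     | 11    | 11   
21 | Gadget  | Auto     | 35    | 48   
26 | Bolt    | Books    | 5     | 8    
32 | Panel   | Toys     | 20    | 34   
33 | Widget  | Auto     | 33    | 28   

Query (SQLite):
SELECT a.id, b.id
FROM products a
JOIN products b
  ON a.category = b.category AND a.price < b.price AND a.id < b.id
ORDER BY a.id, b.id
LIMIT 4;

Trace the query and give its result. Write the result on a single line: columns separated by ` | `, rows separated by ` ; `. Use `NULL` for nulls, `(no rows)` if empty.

Pairs (a,b) with same category, a.price < b.price, a.id < b.id.
category groups: Auto:{1,5,17,21,33} Books:{10,26} Tools:{4,18} Toys:{6,20,32}
Ordered by (a.id, b.id); first 4.

4 | 18 ; 6 | 32 ; 20 | 32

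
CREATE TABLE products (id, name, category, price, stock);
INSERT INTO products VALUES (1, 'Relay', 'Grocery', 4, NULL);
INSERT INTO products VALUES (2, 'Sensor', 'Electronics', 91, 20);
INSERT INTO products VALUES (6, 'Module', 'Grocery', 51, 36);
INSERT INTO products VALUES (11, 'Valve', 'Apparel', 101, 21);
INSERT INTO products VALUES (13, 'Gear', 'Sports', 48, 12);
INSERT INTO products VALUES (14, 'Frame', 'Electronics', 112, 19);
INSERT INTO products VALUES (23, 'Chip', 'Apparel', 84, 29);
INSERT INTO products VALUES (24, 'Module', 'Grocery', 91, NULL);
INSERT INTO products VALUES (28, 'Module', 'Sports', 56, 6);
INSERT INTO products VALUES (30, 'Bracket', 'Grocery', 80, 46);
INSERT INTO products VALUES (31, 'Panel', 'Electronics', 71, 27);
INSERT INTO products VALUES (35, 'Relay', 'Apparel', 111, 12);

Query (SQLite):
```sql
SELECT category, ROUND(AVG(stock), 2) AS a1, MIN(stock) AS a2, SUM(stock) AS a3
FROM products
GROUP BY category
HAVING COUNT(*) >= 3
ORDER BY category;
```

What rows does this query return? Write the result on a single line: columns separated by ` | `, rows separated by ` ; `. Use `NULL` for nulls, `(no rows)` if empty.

Apparel | 20.67 | 12 | 62 ; Electronics | 22 | 19 | 66 ; Grocery | 41 | 36 | 82

Group products by category.
Per group compute: ROUND(AVG(stock), 2), MIN(stock), SUM(stock).
HAVING: drop groups with fewer than 3 rows.
  Apparel: ids {11, 23, 35} → ROUND(AVG(stock), 2)=20.67, MIN(stock)=12, SUM(stock)=62
  Electronics: ids {2, 14, 31} → ROUND(AVG(stock), 2)=22, MIN(stock)=19, SUM(stock)=66
  Grocery: ids {1, 6, 24, 30} → ROUND(AVG(stock), 2)=41, MIN(stock)=36, SUM(stock)=82
  Sports: ids {13, 28} → ROUND(AVG(stock), 2)=9, MIN(stock)=6, SUM(stock)=18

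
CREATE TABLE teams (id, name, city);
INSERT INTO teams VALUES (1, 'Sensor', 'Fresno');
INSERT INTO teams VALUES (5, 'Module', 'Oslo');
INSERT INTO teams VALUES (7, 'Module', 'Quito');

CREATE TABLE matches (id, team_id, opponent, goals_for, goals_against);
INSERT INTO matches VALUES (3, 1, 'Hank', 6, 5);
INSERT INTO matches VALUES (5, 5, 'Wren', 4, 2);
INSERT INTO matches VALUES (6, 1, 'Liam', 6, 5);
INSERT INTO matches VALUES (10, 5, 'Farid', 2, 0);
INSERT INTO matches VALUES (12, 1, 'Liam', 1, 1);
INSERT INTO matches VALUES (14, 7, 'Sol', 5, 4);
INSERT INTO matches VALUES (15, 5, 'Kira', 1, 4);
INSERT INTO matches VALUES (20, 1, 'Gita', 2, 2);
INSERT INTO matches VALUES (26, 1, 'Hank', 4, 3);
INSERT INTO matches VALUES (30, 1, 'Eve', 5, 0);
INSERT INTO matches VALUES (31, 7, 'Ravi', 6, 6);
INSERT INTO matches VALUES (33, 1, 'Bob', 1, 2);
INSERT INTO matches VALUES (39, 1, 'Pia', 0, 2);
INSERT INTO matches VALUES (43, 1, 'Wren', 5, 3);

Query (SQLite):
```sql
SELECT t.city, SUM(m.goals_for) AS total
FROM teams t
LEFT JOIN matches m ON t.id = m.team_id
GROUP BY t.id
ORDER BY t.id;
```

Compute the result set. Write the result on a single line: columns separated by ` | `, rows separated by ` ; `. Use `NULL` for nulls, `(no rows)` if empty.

Fresno | 30 ; Oslo | 7 ; Quito | 11

LEFT JOIN keeps every teams row; unmatched ones get NULL for matches columns.
Group by teams.id and compute SUM(m.goals_for). SUM over an all-NULL group is NULL.
  1: ids {3, 6, 12, 20, 26, 30, 33, 39, 43} → SUM(m.goals_for)=30
  5: ids {5, 10, 15} → SUM(m.goals_for)=7
  7: ids {14, 31} → SUM(m.goals_for)=11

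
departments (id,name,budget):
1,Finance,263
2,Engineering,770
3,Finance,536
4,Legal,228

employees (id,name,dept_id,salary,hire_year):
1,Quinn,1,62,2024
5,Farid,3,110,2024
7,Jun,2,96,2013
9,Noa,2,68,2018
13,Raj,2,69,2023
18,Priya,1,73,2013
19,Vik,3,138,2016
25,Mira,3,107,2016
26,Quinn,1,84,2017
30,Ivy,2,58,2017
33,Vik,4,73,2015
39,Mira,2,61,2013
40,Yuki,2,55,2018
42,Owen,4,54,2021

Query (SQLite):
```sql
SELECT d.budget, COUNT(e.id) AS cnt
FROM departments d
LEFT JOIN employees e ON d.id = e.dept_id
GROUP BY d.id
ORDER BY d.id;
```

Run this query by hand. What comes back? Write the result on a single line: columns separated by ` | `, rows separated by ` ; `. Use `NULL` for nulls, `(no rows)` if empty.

LEFT JOIN keeps every departments row; unmatched ones get NULL for employees columns.
Group by departments.id and compute COUNT(e.id). COUNT(col) of an all-NULL group is 0.
  1: ids {1, 18, 26} → COUNT(e.id)=3
  2: ids {7, 9, 13, 30, 39, 40} → COUNT(e.id)=6
  3: ids {5, 19, 25} → COUNT(e.id)=3
  4: ids {33, 42} → COUNT(e.id)=2

263 | 3 ; 770 | 6 ; 536 | 3 ; 228 | 2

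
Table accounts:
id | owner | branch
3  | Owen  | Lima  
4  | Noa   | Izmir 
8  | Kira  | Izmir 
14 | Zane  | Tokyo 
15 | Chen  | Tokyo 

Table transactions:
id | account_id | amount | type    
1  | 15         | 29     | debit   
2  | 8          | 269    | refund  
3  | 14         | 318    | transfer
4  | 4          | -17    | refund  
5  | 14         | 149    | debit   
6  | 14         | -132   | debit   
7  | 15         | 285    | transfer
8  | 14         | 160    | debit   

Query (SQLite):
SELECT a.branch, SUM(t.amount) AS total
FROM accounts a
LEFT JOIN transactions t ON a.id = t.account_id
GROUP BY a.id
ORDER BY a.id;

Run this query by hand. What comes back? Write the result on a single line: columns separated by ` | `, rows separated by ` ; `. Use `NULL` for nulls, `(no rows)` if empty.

Lima | NULL ; Izmir | -17 ; Izmir | 269 ; Tokyo | 495 ; Tokyo | 314

LEFT JOIN keeps every accounts row; unmatched ones get NULL for transactions columns.
Group by accounts.id and compute SUM(t.amount). SUM over an all-NULL group is NULL.
  3: ids {—} → SUM(t.amount)=NULL
  4: ids {4} → SUM(t.amount)=-17
  8: ids {2} → SUM(t.amount)=269
  14: ids {3, 5, 6, 8} → SUM(t.amount)=495
  15: ids {1, 7} → SUM(t.amount)=314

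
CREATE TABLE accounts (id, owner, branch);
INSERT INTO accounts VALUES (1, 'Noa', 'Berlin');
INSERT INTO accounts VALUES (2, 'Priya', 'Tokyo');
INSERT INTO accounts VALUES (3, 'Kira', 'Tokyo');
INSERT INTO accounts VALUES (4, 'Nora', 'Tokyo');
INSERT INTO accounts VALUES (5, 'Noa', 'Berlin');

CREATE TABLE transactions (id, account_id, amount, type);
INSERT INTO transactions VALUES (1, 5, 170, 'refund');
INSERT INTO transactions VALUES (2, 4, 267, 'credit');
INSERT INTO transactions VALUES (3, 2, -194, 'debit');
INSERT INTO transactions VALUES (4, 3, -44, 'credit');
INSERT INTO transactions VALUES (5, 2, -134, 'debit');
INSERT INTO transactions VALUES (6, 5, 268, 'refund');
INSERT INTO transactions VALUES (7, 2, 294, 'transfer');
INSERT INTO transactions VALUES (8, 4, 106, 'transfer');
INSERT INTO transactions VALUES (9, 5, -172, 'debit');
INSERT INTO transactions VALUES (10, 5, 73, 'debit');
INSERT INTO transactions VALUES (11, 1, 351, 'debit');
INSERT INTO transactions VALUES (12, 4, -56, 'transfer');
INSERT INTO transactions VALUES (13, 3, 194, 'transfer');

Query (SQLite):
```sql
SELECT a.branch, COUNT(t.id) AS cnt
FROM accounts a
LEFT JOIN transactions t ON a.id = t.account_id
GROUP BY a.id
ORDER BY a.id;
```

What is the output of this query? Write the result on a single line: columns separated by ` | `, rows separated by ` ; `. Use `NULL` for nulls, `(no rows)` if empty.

LEFT JOIN keeps every accounts row; unmatched ones get NULL for transactions columns.
Group by accounts.id and compute COUNT(t.id). COUNT(col) of an all-NULL group is 0.
  1: ids {11} → COUNT(t.id)=1
  2: ids {3, 5, 7} → COUNT(t.id)=3
  3: ids {4, 13} → COUNT(t.id)=2
  4: ids {2, 8, 12} → COUNT(t.id)=3
  5: ids {1, 6, 9, 10} → COUNT(t.id)=4

Berlin | 1 ; Tokyo | 3 ; Tokyo | 2 ; Tokyo | 3 ; Berlin | 4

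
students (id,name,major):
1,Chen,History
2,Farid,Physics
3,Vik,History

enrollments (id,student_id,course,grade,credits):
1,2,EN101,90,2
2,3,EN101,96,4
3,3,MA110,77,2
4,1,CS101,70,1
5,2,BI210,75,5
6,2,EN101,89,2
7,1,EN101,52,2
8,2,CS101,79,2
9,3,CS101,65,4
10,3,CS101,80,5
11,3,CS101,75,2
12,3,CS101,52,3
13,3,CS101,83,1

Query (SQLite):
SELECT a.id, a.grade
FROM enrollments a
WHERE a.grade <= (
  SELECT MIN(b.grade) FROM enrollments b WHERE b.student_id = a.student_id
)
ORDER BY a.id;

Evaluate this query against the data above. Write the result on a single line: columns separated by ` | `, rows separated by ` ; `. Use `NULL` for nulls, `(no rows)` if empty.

5 | 75 ; 7 | 52 ; 12 | 52

For each enrollments row a, compute MIN(grade) over rows sharing a.student_id.
Keep row a if a.grade <= that per-group MIN.
  student_id=1: MIN(grade) = 52
  student_id=2: MIN(grade) = 75
  student_id=3: MIN(grade) = 52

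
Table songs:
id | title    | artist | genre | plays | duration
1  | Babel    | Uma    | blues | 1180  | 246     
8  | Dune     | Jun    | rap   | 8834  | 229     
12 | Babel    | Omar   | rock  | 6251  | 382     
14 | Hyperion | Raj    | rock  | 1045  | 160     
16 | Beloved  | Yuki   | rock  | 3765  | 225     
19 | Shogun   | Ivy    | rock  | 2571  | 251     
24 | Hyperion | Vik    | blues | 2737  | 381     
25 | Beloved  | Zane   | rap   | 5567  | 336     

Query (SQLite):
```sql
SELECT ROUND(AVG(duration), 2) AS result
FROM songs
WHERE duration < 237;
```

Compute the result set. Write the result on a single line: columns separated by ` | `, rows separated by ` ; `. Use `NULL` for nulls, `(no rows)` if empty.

204.67

Rows where duration < 237 → duration values: [229, 160, 225].
AVG = 614 / 3 (rounded to 2 dp).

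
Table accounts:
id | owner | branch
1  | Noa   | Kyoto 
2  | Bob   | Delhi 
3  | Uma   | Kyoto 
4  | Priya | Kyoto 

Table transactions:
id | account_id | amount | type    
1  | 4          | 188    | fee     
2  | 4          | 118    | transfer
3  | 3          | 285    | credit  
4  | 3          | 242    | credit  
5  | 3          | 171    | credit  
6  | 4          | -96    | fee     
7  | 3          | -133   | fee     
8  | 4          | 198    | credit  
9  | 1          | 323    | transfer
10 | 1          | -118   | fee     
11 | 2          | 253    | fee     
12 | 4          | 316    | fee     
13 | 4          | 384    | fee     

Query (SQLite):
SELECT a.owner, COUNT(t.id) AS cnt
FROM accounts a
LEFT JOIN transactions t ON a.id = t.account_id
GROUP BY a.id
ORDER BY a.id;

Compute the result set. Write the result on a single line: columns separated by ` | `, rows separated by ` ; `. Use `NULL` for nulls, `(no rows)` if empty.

Noa | 2 ; Bob | 1 ; Uma | 4 ; Priya | 6

LEFT JOIN keeps every accounts row; unmatched ones get NULL for transactions columns.
Group by accounts.id and compute COUNT(t.id). COUNT(col) of an all-NULL group is 0.
  1: ids {9, 10} → COUNT(t.id)=2
  2: ids {11} → COUNT(t.id)=1
  3: ids {3, 4, 5, 7} → COUNT(t.id)=4
  4: ids {1, 2, 6, 8, 12, 13} → COUNT(t.id)=6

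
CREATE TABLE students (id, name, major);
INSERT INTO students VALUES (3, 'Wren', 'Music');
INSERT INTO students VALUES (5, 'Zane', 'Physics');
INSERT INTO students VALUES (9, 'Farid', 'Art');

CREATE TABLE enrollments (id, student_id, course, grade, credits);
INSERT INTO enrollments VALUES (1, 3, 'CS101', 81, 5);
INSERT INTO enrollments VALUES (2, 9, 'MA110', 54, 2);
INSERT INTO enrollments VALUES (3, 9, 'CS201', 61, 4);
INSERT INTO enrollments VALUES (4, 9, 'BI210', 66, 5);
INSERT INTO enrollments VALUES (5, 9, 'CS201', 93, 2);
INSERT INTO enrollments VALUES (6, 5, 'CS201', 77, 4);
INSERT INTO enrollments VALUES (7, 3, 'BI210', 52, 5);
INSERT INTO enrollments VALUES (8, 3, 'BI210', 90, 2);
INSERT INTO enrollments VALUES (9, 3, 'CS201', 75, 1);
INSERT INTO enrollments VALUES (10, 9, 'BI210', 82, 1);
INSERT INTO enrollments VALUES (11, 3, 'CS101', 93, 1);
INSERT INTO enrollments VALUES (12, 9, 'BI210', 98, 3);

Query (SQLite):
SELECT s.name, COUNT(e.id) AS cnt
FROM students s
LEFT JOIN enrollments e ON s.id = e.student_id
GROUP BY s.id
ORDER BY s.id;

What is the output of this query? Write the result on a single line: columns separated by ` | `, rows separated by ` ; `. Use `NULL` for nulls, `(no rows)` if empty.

LEFT JOIN keeps every students row; unmatched ones get NULL for enrollments columns.
Group by students.id and compute COUNT(e.id). COUNT(col) of an all-NULL group is 0.
  3: ids {1, 7, 8, 9, 11} → COUNT(e.id)=5
  5: ids {6} → COUNT(e.id)=1
  9: ids {2, 3, 4, 5, 10, 12} → COUNT(e.id)=6

Wren | 5 ; Zane | 1 ; Farid | 6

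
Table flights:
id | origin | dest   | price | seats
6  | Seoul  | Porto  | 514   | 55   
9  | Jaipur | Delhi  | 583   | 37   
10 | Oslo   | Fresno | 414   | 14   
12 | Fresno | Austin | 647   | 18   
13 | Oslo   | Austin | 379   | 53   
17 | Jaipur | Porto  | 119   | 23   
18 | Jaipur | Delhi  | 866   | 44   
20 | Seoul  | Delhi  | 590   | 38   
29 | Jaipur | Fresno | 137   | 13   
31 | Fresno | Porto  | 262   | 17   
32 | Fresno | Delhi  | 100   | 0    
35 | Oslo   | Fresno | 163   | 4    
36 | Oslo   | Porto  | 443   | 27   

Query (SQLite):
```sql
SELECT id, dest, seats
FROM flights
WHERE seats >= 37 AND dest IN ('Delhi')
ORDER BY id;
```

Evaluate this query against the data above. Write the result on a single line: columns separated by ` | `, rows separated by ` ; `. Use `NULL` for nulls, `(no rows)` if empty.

seats >= 37: ids {6, 9, 13, 18, 20}
dest IN ('Delhi'): ids {9, 18, 20, 32}
Combine with AND.

9 | Delhi | 37 ; 18 | Delhi | 44 ; 20 | Delhi | 38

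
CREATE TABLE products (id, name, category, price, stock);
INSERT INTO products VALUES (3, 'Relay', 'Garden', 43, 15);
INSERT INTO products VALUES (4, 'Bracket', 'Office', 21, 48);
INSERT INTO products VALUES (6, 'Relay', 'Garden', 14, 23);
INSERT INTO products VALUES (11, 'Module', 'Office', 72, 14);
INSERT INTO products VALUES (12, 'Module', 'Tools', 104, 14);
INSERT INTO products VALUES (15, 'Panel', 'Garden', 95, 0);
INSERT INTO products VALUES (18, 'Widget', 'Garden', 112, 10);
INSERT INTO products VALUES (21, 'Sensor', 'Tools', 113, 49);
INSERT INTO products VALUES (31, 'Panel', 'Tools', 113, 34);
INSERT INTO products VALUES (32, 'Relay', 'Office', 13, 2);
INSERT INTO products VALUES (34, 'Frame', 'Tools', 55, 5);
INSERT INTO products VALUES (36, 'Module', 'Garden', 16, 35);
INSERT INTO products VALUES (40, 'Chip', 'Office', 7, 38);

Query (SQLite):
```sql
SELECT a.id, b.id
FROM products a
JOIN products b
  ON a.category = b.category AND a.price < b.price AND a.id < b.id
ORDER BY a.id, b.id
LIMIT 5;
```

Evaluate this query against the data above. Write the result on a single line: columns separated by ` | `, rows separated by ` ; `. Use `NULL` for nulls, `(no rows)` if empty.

Pairs (a,b) with same category, a.price < b.price, a.id < b.id.
category groups: Garden:{3,6,15,18,36} Office:{4,11,32,40} Tools:{12,21,31,34}
Ordered by (a.id, b.id); first 5.

3 | 15 ; 3 | 18 ; 4 | 11 ; 6 | 15 ; 6 | 18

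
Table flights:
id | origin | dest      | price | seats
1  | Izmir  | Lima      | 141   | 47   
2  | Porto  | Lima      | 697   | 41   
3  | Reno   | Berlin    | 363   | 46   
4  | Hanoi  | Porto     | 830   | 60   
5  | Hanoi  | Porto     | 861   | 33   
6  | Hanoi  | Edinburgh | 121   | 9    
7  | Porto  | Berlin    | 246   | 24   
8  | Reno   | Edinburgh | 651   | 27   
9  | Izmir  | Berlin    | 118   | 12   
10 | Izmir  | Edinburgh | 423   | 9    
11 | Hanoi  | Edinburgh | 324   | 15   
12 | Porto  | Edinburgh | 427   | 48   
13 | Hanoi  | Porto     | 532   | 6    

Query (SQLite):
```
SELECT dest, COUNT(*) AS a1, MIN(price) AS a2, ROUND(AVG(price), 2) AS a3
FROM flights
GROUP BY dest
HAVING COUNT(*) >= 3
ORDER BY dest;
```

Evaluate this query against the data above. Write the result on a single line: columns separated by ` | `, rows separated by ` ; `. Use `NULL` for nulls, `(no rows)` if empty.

Group flights by dest.
Per group compute: COUNT(*), MIN(price), ROUND(AVG(price), 2).
HAVING: drop groups with fewer than 3 rows.
  Berlin: ids {3, 7, 9} → COUNT(*)=3, MIN(price)=118, ROUND(AVG(price), 2)=242.33
  Edinburgh: ids {6, 8, 10, 11, 12} → COUNT(*)=5, MIN(price)=121, ROUND(AVG(price), 2)=389.2
  Lima: ids {1, 2} → COUNT(*)=2, MIN(price)=141, ROUND(AVG(price), 2)=419
  Porto: ids {4, 5, 13} → COUNT(*)=3, MIN(price)=532, ROUND(AVG(price), 2)=741

Berlin | 3 | 118 | 242.33 ; Edinburgh | 5 | 121 | 389.2 ; Porto | 3 | 532 | 741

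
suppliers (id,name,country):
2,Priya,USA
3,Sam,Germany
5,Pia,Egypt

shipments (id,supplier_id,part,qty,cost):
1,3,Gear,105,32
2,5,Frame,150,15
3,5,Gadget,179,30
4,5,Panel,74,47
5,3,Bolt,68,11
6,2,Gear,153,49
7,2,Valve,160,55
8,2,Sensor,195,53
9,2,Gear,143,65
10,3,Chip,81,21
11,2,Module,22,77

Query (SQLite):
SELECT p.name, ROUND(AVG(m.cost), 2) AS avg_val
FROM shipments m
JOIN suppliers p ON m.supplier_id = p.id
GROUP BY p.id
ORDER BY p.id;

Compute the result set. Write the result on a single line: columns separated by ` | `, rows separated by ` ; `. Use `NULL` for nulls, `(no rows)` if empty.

Priya | 59.8 ; Sam | 21.33 ; Pia | 30.67

Join each shipments row to its suppliers via supplier_id.
Group joined rows by suppliers.id; compute ROUND(AVG(m.cost), 2) per group.
  2: ids {6, 7, 8, 9, 11} → ROUND(AVG(m.cost), 2)=59.8
  3: ids {1, 5, 10} → ROUND(AVG(m.cost), 2)=21.33
  5: ids {2, 3, 4} → ROUND(AVG(m.cost), 2)=30.67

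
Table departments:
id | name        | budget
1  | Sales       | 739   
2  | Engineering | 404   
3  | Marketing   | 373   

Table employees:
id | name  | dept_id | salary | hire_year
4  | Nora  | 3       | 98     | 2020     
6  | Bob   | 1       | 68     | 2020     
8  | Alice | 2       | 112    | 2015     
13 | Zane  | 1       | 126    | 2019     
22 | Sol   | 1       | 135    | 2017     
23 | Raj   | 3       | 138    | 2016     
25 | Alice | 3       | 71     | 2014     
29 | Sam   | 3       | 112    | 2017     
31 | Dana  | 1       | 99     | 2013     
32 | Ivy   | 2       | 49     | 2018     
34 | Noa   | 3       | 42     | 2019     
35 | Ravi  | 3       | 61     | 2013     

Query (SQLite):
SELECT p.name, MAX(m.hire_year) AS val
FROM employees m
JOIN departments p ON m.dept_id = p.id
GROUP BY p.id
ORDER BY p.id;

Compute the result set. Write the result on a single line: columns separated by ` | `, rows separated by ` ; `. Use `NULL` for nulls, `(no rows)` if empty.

Sales | 2020 ; Engineering | 2018 ; Marketing | 2020

Join each employees row to its departments via dept_id.
Group joined rows by departments.id; compute MAX(m.hire_year) per group.
  1: ids {6, 13, 22, 31} → MAX(m.hire_year)=2020
  2: ids {8, 32} → MAX(m.hire_year)=2018
  3: ids {4, 23, 25, 29, 34, 35} → MAX(m.hire_year)=2020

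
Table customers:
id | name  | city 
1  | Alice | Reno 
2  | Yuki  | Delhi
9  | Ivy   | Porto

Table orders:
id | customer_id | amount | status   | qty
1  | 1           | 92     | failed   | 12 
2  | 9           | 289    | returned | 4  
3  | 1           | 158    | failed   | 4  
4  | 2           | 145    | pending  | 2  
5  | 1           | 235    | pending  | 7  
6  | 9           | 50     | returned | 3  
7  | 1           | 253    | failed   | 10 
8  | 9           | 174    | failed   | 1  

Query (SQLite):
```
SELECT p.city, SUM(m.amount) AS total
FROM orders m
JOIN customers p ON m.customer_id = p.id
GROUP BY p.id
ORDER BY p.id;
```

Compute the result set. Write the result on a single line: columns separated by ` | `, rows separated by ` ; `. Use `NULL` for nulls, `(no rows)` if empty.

Join each orders row to its customers via customer_id.
Group joined rows by customers.id; compute SUM(m.amount) per group.
  1: ids {1, 3, 5, 7} → SUM(m.amount)=738
  2: ids {4} → SUM(m.amount)=145
  9: ids {2, 6, 8} → SUM(m.amount)=513

Reno | 738 ; Delhi | 145 ; Porto | 513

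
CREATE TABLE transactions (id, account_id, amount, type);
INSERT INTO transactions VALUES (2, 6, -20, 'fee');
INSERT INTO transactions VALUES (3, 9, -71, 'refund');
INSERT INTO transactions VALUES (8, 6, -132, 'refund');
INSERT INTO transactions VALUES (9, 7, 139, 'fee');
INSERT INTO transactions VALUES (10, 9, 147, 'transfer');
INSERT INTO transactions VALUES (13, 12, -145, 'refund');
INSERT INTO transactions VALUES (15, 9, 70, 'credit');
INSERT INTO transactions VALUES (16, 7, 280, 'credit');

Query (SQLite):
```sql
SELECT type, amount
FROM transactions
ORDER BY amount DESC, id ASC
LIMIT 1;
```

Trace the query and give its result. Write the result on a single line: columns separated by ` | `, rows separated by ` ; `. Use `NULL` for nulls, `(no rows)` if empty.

credit | 280

Sort by amount desc, tiebreak id asc: (280, id=16), (147, id=10), (139, id=9), (70, id=15) …. Take first 1.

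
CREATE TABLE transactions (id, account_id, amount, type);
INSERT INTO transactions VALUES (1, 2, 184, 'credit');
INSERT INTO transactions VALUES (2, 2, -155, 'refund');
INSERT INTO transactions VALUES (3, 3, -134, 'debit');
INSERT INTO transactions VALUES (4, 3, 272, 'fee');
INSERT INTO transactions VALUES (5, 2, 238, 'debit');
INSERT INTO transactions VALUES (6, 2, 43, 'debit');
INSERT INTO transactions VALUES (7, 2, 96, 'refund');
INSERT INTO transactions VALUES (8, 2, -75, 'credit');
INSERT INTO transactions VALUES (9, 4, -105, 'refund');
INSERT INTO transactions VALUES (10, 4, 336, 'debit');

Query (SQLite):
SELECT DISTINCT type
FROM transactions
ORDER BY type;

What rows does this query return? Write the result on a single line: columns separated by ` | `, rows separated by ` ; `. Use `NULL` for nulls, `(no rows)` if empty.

Collect distinct type values from transactions.

credit ; debit ; fee ; refund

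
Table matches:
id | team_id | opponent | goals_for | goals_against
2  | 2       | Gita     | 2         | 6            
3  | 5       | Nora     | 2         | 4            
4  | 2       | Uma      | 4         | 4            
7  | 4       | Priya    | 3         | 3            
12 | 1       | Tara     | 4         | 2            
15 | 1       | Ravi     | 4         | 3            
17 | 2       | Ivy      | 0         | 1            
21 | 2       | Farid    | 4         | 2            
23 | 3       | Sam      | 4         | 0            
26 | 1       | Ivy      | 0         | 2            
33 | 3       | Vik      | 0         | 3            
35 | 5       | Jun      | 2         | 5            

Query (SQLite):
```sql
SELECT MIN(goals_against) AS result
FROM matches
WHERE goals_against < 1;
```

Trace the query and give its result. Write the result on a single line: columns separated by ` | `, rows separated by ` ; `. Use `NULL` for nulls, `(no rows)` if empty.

Rows where goals_against < 1 → goals_against values: [0].
MIN of non-NULL values = 0.

0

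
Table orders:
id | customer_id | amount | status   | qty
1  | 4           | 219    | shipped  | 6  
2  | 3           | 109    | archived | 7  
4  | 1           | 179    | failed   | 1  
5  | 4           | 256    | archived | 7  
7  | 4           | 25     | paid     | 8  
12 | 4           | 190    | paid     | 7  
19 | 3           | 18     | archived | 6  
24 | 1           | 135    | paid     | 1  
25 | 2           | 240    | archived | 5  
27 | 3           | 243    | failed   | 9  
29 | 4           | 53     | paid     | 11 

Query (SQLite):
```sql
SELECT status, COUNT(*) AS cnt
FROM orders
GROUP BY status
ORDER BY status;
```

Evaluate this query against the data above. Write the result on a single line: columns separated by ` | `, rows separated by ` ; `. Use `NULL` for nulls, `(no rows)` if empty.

archived | 4 ; failed | 2 ; paid | 4 ; shipped | 1

Partition orders by status; compute COUNT(*) within each group.
  archived: ids {2, 5, 19, 25} → COUNT(*)=4
  failed: ids {4, 27} → COUNT(*)=2
  paid: ids {7, 12, 24, 29} → COUNT(*)=4
  shipped: ids {1} → COUNT(*)=1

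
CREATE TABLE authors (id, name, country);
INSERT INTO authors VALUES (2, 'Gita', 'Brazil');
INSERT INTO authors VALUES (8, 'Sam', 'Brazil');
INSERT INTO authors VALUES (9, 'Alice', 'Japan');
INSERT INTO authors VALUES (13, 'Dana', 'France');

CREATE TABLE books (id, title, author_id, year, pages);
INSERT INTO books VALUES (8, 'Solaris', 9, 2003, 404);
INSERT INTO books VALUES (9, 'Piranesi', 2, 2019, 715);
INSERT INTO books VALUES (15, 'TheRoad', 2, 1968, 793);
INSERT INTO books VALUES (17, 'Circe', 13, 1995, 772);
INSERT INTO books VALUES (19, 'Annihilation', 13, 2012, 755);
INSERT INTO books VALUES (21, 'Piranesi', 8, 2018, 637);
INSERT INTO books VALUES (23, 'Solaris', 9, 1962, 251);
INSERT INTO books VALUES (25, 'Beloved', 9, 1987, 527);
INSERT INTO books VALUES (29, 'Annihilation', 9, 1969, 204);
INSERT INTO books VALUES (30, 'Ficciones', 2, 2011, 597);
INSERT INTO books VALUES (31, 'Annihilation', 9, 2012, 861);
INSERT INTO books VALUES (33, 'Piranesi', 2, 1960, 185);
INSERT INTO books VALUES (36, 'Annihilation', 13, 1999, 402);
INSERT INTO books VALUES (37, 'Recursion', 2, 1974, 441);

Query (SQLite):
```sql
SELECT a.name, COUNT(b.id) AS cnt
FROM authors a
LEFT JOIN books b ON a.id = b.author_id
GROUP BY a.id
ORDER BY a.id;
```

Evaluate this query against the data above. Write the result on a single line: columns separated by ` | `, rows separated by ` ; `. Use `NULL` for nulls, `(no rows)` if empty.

Gita | 5 ; Sam | 1 ; Alice | 5 ; Dana | 3

LEFT JOIN keeps every authors row; unmatched ones get NULL for books columns.
Group by authors.id and compute COUNT(b.id). COUNT(col) of an all-NULL group is 0.
  2: ids {9, 15, 30, 33, 37} → COUNT(b.id)=5
  8: ids {21} → COUNT(b.id)=1
  9: ids {8, 23, 25, 29, 31} → COUNT(b.id)=5
  13: ids {17, 19, 36} → COUNT(b.id)=3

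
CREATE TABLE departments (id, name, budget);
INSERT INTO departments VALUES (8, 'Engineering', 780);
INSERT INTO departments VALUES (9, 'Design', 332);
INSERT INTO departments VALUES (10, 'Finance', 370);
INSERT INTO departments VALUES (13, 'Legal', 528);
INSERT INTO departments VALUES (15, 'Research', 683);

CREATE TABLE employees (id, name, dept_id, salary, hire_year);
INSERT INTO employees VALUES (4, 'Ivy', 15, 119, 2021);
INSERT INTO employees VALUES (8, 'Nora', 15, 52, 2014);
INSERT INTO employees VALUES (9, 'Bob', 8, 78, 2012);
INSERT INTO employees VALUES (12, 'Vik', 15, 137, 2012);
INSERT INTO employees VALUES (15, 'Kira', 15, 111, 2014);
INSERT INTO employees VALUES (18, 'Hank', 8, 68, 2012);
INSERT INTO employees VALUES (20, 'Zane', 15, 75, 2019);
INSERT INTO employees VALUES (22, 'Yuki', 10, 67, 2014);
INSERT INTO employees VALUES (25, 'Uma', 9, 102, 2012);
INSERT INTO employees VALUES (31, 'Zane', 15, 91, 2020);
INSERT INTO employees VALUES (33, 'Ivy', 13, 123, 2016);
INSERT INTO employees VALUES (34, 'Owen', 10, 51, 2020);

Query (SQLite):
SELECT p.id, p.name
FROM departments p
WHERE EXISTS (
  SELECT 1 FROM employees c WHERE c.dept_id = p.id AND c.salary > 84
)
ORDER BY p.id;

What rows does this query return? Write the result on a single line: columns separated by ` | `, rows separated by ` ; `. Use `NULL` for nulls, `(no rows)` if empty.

For each departments row, check whether any employees with matching dept_id has salary > 84.
Keep rows where that is true.

9 | Design ; 13 | Legal ; 15 | Research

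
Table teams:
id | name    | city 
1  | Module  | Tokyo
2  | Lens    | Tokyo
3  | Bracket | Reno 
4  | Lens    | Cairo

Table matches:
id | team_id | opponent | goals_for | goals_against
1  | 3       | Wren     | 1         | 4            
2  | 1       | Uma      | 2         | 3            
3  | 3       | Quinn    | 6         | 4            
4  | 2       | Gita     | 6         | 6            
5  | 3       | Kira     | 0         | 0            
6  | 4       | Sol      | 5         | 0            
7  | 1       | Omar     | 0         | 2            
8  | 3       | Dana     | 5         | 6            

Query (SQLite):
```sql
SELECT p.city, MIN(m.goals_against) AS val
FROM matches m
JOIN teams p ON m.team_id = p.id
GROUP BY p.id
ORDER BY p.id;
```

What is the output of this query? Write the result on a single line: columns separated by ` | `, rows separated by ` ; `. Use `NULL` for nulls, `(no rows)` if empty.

Tokyo | 2 ; Tokyo | 6 ; Reno | 0 ; Cairo | 0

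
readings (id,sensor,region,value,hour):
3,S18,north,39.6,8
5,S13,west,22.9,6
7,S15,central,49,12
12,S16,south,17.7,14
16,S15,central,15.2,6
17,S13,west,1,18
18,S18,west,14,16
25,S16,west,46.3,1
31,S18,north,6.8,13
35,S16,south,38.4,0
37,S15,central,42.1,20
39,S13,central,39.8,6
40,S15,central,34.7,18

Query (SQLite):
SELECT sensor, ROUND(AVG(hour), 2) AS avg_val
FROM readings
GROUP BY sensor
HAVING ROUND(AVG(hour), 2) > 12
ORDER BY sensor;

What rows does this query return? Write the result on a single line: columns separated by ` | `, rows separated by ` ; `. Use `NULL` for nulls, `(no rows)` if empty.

Partition readings by sensor; compute ROUND(AVG(hour), 2) within each group.
HAVING: keep groups where ROUND(AVG(hour), 2) > 12.
  S13: ids {5, 17, 39} → ROUND(AVG(hour), 2)=10
  S15: ids {7, 16, 37, 40} → ROUND(AVG(hour), 2)=14
  S16: ids {12, 25, 35} → ROUND(AVG(hour), 2)=5
  S18: ids {3, 18, 31} → ROUND(AVG(hour), 2)=12.33

S15 | 14 ; S18 | 12.33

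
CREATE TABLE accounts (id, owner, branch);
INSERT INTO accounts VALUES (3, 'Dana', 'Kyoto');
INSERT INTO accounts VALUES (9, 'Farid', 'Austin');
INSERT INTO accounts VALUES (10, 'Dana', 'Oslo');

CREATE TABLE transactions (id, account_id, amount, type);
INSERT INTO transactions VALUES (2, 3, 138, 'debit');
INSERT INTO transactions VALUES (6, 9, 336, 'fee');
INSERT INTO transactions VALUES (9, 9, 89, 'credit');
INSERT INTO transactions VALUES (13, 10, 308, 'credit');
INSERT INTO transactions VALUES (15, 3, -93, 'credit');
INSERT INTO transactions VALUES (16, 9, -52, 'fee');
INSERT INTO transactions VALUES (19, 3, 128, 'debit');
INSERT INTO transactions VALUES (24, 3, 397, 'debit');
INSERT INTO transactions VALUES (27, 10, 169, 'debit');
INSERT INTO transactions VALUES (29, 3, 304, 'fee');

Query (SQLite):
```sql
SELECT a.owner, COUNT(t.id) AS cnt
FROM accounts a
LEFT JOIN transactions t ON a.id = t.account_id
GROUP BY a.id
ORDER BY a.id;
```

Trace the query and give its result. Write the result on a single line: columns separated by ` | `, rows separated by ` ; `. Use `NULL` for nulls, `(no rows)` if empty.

Dana | 5 ; Farid | 3 ; Dana | 2

LEFT JOIN keeps every accounts row; unmatched ones get NULL for transactions columns.
Group by accounts.id and compute COUNT(t.id). COUNT(col) of an all-NULL group is 0.
  3: ids {2, 15, 19, 24, 29} → COUNT(t.id)=5
  9: ids {6, 9, 16} → COUNT(t.id)=3
  10: ids {13, 27} → COUNT(t.id)=2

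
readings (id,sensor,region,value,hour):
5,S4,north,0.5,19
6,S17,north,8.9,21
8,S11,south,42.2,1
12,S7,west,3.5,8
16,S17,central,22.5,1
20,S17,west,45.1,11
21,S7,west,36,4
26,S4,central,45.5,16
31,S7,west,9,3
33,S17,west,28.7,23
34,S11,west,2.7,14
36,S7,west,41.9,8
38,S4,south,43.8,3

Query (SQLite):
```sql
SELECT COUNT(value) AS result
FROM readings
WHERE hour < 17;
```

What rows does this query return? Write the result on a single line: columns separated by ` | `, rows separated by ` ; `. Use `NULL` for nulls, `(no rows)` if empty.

Rows where hour < 17 → value values: [42.2, 3.5, 22.5, 45.1, 36, 45.5, 9, 2.7, 41.9, 43.8].
COUNT(value) counts non-NULL values → 10.

10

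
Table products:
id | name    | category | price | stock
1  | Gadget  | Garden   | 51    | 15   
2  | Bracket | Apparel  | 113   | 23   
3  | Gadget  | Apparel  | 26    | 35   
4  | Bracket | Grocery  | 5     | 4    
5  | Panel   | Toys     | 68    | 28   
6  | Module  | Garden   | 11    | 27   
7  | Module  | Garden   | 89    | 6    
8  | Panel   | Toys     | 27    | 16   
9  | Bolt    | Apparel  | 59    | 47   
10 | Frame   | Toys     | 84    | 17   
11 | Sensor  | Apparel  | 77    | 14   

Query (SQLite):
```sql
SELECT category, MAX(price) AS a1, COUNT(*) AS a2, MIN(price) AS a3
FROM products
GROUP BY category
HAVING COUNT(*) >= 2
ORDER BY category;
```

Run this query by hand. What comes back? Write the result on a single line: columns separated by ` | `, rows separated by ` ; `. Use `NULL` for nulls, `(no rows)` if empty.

Group products by category.
Per group compute: MAX(price), COUNT(*), MIN(price).
HAVING: drop groups with fewer than 2 rows.
  Apparel: ids {2, 3, 9, 11} → MAX(price)=113, COUNT(*)=4, MIN(price)=26
  Garden: ids {1, 6, 7} → MAX(price)=89, COUNT(*)=3, MIN(price)=11
  Grocery: ids {4} → MAX(price)=5, COUNT(*)=1, MIN(price)=5
  Toys: ids {5, 8, 10} → MAX(price)=84, COUNT(*)=3, MIN(price)=27

Apparel | 113 | 4 | 26 ; Garden | 89 | 3 | 11 ; Toys | 84 | 3 | 27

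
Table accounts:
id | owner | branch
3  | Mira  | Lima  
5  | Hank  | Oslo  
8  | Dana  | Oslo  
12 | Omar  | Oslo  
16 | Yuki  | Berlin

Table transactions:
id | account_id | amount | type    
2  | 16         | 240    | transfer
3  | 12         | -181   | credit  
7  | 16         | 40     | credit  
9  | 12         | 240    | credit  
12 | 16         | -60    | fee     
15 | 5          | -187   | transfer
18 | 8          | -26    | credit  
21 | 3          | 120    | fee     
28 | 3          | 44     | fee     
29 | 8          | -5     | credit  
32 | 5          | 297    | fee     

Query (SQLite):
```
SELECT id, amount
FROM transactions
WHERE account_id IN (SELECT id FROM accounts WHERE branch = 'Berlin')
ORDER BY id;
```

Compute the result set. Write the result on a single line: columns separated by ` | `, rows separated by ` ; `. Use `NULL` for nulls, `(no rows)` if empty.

Inner query: accounts.id where branch = 'Berlin'.
Outer: keep transactions rows whose account_id is in that set.
Inner query → {16}

2 | 240 ; 7 | 40 ; 12 | -60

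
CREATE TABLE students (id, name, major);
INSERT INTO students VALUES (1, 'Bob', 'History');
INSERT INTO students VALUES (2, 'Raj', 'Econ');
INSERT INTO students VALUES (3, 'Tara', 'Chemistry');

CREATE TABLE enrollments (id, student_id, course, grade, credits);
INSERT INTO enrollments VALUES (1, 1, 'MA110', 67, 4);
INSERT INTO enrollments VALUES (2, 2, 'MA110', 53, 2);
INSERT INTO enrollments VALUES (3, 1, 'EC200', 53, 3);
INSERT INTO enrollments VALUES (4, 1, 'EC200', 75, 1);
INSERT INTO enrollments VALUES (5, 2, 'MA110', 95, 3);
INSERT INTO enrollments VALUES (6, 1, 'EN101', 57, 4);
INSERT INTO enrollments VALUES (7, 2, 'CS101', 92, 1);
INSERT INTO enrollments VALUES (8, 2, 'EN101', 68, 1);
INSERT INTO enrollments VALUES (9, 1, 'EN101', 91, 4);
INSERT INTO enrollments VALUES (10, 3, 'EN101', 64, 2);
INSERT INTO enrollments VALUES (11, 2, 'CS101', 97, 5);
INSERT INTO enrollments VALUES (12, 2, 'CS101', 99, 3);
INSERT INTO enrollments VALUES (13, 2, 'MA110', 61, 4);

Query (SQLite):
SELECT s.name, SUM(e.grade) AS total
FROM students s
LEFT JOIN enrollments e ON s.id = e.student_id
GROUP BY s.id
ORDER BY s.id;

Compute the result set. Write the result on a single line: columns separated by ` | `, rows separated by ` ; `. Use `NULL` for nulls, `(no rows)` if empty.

LEFT JOIN keeps every students row; unmatched ones get NULL for enrollments columns.
Group by students.id and compute SUM(e.grade). SUM over an all-NULL group is NULL.
  1: ids {1, 3, 4, 6, 9} → SUM(e.grade)=343
  2: ids {2, 5, 7, 8, 11, 12, 13} → SUM(e.grade)=565
  3: ids {10} → SUM(e.grade)=64

Bob | 343 ; Raj | 565 ; Tara | 64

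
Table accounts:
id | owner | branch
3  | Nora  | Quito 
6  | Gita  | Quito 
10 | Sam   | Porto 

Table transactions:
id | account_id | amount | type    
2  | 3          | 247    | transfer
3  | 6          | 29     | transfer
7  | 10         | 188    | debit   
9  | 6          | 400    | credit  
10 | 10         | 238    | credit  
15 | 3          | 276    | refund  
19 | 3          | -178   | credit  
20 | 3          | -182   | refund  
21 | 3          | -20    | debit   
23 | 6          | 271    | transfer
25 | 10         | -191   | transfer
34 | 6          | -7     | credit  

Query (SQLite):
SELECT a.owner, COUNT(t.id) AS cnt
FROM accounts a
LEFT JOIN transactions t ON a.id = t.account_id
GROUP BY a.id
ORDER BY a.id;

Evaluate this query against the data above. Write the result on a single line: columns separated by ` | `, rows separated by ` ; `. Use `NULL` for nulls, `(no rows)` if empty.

Nora | 5 ; Gita | 4 ; Sam | 3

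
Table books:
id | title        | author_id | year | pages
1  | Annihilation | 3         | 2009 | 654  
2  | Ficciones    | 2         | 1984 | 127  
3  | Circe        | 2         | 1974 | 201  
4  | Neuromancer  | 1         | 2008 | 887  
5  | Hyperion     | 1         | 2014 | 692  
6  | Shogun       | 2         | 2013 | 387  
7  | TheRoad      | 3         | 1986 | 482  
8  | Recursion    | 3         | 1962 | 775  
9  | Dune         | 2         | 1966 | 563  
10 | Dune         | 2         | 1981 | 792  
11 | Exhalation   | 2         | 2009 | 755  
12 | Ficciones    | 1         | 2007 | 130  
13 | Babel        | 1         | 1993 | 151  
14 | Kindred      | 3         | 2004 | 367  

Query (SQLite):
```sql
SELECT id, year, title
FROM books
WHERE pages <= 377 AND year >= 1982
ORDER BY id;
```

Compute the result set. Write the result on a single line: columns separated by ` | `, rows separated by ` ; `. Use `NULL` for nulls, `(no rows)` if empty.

pages <= 377: ids {2, 3, 12, 13, 14}
year >= 1982: ids {1, 2, 4, 5, 6, 7, 11, 12, 13, 14}
Combine with AND.

2 | 1984 | Ficciones ; 12 | 2007 | Ficciones ; 13 | 1993 | Babel ; 14 | 2004 | Kindred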